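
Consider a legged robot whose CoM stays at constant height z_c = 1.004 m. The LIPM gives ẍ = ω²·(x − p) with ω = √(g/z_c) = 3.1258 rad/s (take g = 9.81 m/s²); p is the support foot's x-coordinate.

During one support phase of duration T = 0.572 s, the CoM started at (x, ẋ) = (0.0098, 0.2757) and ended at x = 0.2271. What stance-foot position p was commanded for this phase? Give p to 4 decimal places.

p = 0.0286

ωT = 3.1258·0.572 = 1.787958; cosh(ωT) = 3.072267, sinh(ωT) = 2.904965
x(T) = p + (x₀−p)·cosh(ωT) + (ẋ₀/ω)·sinh(ωT) ⇒ p·(1 − cosh) = x(T) − x₀·cosh − (ẋ₀/ω)·sinh
numerator   = 0.2271 − (0.0098)·3.072267 − (0.2757/3.1258)·2.904965 = -0.059230
denominator = 1 − 3.072267 = -2.072267
p = -0.059230 / -2.072267 = 0.0286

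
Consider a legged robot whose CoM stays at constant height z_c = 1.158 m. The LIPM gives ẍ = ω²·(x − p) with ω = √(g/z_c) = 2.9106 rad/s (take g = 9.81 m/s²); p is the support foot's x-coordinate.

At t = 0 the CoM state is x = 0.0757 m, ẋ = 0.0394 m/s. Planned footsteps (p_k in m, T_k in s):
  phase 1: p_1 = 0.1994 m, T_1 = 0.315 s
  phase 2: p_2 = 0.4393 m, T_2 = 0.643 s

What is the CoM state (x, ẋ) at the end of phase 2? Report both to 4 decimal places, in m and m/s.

x = -1.2581, ẋ = -4.8086

phase 1: p=0.1994, T=0.315, ωT=0.916839, cosh=1.450576, sinh=1.050795; start (x,ẋ)=(0.075700, 0.039400) → end (x,ẋ)=(0.034188, -0.321177)
phase 2: p=0.4393, T=0.643, ωT=1.871516, cosh=3.326015, sinh=3.172124; start (x,ẋ)=(0.034188, -0.321177) → end (x,ẋ)=(-1.258143, -4.808550)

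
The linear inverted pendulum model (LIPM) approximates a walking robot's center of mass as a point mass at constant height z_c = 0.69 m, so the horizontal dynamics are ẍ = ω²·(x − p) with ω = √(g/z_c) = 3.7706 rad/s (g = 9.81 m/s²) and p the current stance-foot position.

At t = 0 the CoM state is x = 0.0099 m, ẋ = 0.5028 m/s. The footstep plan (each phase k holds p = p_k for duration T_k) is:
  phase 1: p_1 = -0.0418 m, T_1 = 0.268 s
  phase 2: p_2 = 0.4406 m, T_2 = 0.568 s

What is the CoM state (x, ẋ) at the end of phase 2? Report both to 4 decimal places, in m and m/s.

phase 1: p=-0.0418, T=0.268, ωT=1.010521, cosh=1.555530, sinh=1.191501; start (x,ẋ)=(0.009900, 0.502800) → end (x,ẋ)=(0.197505, 1.014392)
phase 2: p=0.4406, T=0.568, ωT=2.141701, cosh=4.315680, sinh=4.198225; start (x,ẋ)=(0.197505, 1.014392) → end (x,ẋ)=(0.520912, 0.529632)

x = 0.5209, ẋ = 0.5296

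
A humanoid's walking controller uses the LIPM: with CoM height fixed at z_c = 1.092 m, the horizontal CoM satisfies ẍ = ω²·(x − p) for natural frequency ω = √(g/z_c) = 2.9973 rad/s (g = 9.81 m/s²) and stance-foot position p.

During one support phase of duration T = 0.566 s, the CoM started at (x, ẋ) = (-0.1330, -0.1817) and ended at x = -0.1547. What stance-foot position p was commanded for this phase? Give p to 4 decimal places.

p = -0.2089

ωT = 2.9973·0.566 = 1.696472; cosh(ωT) = 2.818999, sinh(ωT) = 2.635670
x(T) = p + (x₀−p)·cosh(ωT) + (ẋ₀/ω)·sinh(ωT) ⇒ p·(1 − cosh) = x(T) − x₀·cosh − (ẋ₀/ω)·sinh
numerator   = -0.1547 − (-0.1330)·2.818999 − (-0.1817/2.9973)·2.635670 = 0.380004
denominator = 1 − 2.818999 = -1.818999
p = 0.380004 / -1.818999 = -0.2089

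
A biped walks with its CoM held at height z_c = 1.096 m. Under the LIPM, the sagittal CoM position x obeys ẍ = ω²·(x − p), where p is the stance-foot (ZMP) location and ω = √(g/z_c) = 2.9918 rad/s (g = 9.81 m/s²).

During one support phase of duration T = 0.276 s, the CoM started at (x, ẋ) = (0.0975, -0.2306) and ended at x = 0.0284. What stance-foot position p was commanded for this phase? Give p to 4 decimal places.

p = 0.0919

ωT = 2.9918·0.276 = 0.825737; cosh(ωT) = 1.360737, sinh(ωT) = 0.922825
x(T) = p + (x₀−p)·cosh(ωT) + (ẋ₀/ω)·sinh(ωT) ⇒ p·(1 − cosh) = x(T) − x₀·cosh − (ẋ₀/ω)·sinh
numerator   = 0.0284 − (0.0975)·1.360737 − (-0.2306/2.9918)·0.922825 = -0.033143
denominator = 1 − 1.360737 = -0.360737
p = -0.033143 / -0.360737 = 0.0919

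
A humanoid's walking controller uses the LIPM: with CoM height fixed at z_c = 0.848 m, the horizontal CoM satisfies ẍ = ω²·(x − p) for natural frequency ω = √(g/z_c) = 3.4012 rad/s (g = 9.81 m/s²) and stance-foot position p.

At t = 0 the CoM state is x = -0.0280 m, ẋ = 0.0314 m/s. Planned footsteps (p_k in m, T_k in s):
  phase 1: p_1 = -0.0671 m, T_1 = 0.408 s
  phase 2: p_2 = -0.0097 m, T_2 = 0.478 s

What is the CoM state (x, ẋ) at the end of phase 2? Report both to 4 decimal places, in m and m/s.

phase 1: p=-0.0671, T=0.408, ωT=1.387690, cosh=2.127618, sinh=1.877967; start (x,ẋ)=(-0.028000, 0.031400) → end (x,ẋ)=(0.033427, 0.316552)
phase 2: p=-0.0097, T=0.478, ωT=1.625774, cosh=2.639554, sinh=2.442795; start (x,ẋ)=(0.033427, 0.316552) → end (x,ẋ)=(0.331490, 1.193877)

x = 0.3315, ẋ = 1.1939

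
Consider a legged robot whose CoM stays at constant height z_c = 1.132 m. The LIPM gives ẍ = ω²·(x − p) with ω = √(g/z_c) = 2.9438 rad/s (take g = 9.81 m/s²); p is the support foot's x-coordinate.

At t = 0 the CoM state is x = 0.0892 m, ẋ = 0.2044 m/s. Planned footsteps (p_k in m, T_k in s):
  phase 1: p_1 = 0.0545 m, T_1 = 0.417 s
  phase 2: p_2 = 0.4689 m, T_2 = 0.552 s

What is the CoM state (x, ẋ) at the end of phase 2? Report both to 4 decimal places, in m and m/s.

x = 0.2773, ẋ = -0.3180

phase 1: p=0.0545, T=0.417, ωT=1.227565, cosh=1.852956, sinh=1.559951; start (x,ẋ)=(0.089200, 0.204400) → end (x,ẋ)=(0.227111, 0.538093)
phase 2: p=0.4689, T=0.552, ωT=1.624978, cosh=2.637611, sinh=2.440695; start (x,ẋ)=(0.227111, 0.538093) → end (x,ẋ)=(0.277287, -0.317951)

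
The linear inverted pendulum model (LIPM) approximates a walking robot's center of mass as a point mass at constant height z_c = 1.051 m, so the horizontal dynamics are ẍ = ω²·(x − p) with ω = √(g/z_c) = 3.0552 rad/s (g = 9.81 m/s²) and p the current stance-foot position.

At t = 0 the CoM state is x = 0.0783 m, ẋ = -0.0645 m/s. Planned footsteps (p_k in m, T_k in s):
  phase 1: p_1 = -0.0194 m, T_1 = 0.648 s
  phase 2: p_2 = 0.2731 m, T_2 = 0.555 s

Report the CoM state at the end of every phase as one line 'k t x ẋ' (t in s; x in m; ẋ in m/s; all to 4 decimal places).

1 0.6480 0.2661 0.8221
2 1.2030 0.9620 2.2594

phase 1: p=-0.0194, T=0.648, ωT=1.979770, cosh=3.689588, sinh=3.551487; start (x,ẋ)=(0.078300, -0.064500) → end (x,ẋ)=(0.266095, 0.822116)
phase 2: p=0.2731, T=0.555, ωT=1.695636, cosh=2.816797, sinh=2.633314; start (x,ẋ)=(0.266095, 0.822116) → end (x,ẋ)=(0.961961, 2.259378)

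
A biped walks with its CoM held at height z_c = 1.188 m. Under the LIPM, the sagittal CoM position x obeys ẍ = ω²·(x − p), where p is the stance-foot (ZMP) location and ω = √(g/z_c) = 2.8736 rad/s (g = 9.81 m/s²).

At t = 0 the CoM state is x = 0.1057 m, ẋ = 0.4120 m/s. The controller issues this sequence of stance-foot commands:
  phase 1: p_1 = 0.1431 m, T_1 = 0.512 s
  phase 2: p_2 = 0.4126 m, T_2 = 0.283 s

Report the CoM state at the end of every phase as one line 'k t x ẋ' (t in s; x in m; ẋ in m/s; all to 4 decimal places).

phase 1: p=0.1431, T=0.512, ωT=1.471283, cosh=2.292225, sinh=2.062595; start (x,ẋ)=(0.105700, 0.412000) → end (x,ẋ)=(0.353094, 0.722724)
phase 2: p=0.4126, T=0.283, ωT=0.813229, cosh=1.349301, sinh=0.905877; start (x,ẋ)=(0.353094, 0.722724) → end (x,ẋ)=(0.560140, 0.820270)

1 0.5120 0.3531 0.7227
2 0.7950 0.5601 0.8203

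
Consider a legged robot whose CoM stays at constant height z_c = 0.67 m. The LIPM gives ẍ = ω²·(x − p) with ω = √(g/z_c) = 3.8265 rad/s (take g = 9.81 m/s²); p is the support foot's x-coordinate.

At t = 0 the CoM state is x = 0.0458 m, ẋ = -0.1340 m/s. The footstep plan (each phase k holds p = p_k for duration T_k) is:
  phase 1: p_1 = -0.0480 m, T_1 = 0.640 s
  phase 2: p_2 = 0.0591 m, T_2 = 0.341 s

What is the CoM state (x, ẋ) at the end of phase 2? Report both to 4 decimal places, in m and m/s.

phase 1: p=-0.0480, T=0.640, ωT=2.448960, cosh=5.831342, sinh=5.744959; start (x,ẋ)=(0.045800, -0.134000) → end (x,ẋ)=(0.297797, 1.280614)
phase 2: p=0.0591, T=0.341, ωT=1.304836, cosh=1.979152, sinh=1.707935; start (x,ẋ)=(0.297797, 1.280614) → end (x,ẋ)=(1.103112, 4.094515)

x = 1.1031, ẋ = 4.0945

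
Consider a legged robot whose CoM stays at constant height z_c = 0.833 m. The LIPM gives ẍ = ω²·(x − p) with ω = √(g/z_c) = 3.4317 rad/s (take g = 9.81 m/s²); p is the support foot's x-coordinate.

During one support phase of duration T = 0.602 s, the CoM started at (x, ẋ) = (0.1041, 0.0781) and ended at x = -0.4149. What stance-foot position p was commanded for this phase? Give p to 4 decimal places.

ωT = 3.4317·0.602 = 2.065883; cosh(ωT) = 4.009487, sinh(ωT) = 3.882780
x(T) = p + (x₀−p)·cosh(ωT) + (ẋ₀/ω)·sinh(ωT) ⇒ p·(1 − cosh) = x(T) − x₀·cosh − (ẋ₀/ω)·sinh
numerator   = -0.4149 − (0.1041)·4.009487 − (0.0781/3.4317)·3.882780 = -0.920653
denominator = 1 − 4.009487 = -3.009487
p = -0.920653 / -3.009487 = 0.3059

p = 0.3059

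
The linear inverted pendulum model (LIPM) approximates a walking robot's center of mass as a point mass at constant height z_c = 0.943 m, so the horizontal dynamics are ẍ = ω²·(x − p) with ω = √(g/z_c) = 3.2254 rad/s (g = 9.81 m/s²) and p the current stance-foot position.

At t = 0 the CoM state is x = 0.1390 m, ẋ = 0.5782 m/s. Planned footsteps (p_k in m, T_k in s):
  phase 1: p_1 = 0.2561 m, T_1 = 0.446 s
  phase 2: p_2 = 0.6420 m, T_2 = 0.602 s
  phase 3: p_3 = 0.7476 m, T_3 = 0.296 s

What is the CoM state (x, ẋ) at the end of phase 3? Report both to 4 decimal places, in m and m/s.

phase 1: p=0.2561, T=0.446, ωT=1.438528, cosh=2.225883, sinh=1.988606; start (x,ẋ)=(0.139000, 0.578200) → end (x,ẋ)=(0.351936, 0.535920)
phase 2: p=0.6420, T=0.602, ωT=1.941691, cosh=3.556994, sinh=3.413533; start (x,ẋ)=(0.351936, 0.535920) → end (x,ẋ)=(0.177423, -1.287345)
phase 3: p=0.7476, T=0.296, ωT=0.954718, cosh=1.491430, sinh=1.106509; start (x,ẋ)=(0.177423, -1.287345) → end (x,ẋ)=(-0.544417, -3.954909)

x = -0.5444, ẋ = -3.9549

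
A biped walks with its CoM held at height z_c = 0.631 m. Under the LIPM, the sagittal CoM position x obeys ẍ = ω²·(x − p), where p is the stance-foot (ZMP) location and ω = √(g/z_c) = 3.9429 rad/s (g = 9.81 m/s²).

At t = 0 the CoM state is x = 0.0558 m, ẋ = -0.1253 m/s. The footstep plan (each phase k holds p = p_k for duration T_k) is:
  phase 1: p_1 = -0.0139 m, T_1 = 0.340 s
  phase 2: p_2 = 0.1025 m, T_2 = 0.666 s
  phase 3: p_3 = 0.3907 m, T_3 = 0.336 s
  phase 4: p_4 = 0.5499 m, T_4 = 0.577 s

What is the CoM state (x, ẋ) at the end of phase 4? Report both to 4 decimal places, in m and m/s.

x = 1.6977, ẋ = 4.6221

phase 1: p=-0.0139, T=0.340, ωT=1.340586, cosh=2.041487, sinh=1.779795; start (x,ẋ)=(0.055800, -0.125300) → end (x,ẋ)=(0.071832, 0.233325)
phase 2: p=0.1025, T=0.666, ωT=2.625971, cosh=6.945180, sinh=6.872811; start (x,ẋ)=(0.071832, 0.233325) → end (x,ẋ)=(0.296212, 0.789424)
phase 3: p=0.3907, T=0.336, ωT=1.324814, cosh=2.013670, sinh=1.747817; start (x,ẋ)=(0.296212, 0.789424) → end (x,ẋ)=(0.550370, 0.938479)
phase 4: p=0.5499, T=0.577, ωT=2.275053, cosh=4.915614, sinh=4.812823; start (x,ẋ)=(0.550370, 0.938479) → end (x,ẋ)=(1.697748, 4.622128)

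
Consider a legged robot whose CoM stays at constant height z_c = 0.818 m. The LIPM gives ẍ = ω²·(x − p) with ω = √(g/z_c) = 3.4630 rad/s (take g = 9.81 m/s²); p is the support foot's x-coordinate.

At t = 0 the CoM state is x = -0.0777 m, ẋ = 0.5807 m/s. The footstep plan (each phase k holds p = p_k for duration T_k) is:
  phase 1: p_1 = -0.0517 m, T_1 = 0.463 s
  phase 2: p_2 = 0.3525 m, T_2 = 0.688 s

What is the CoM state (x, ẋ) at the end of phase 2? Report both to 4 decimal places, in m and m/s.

phase 1: p=-0.0517, T=0.463, ωT=1.603369, cosh=2.585482, sinh=2.384265; start (x,ẋ)=(-0.077700, 0.580700) → end (x,ẋ)=(0.280888, 1.286715)
phase 2: p=0.3525, T=0.688, ωT=2.382544, cosh=5.462370, sinh=5.370055; start (x,ẋ)=(0.280888, 1.286715) → end (x,ẋ)=(1.956629, 5.696776)

x = 1.9566, ẋ = 5.6968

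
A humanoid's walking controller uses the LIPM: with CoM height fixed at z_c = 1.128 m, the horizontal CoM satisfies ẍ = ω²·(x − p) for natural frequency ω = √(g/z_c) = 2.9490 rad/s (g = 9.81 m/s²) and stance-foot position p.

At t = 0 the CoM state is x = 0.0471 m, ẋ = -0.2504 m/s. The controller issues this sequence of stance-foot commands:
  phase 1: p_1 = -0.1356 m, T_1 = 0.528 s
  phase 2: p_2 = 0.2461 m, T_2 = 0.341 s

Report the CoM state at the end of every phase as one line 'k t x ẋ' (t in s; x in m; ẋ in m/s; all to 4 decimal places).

phase 1: p=-0.1356, T=0.528, ωT=1.557072, cosh=2.477830, sinh=2.267078; start (x,ẋ)=(0.047100, -0.250400) → end (x,ẋ)=(0.124602, 0.601013)
phase 2: p=0.2461, T=0.341, ωT=1.005609, cosh=1.549697, sinh=1.183875; start (x,ẋ)=(0.124602, 0.601013) → end (x,ẋ)=(0.299091, 0.507207)

1 0.5280 0.1246 0.6010
2 0.8690 0.2991 0.5072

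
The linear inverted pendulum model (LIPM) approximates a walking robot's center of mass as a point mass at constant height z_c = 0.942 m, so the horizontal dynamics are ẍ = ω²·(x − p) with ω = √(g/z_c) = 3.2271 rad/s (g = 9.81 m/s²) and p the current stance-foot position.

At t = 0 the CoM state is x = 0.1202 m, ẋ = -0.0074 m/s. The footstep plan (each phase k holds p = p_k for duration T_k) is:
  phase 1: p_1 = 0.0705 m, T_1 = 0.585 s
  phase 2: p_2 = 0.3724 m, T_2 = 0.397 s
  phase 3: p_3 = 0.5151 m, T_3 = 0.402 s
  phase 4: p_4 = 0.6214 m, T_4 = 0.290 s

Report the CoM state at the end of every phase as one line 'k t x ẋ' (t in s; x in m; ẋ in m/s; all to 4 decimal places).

1 0.5850 0.2310 0.4926
2 0.9820 0.3518 0.1970
3 1.3840 0.2973 -0.5049
4 1.6740 -0.0240 -1.8705

phase 1: p=0.0705, T=0.585, ωT=1.887853, cosh=3.378286, sinh=3.226890; start (x,ẋ)=(0.120200, -0.007400) → end (x,ẋ)=(0.231001, 0.492551)
phase 2: p=0.3724, T=0.397, ωT=1.281159, cosh=1.939262, sinh=1.661547; start (x,ẋ)=(0.231001, 0.492551) → end (x,ẋ)=(0.351792, 0.197010)
phase 3: p=0.5151, T=0.402, ωT=1.297294, cosh=1.966326, sinh=1.693056; start (x,ẋ)=(0.351792, 0.197010) → end (x,ẋ)=(0.297342, -0.504873)
phase 4: p=0.6214, T=0.290, ωT=0.935859, cosh=1.470826, sinh=1.078577; start (x,ẋ)=(0.297342, -0.504873) → end (x,ẋ)=(-0.023973, -1.870520)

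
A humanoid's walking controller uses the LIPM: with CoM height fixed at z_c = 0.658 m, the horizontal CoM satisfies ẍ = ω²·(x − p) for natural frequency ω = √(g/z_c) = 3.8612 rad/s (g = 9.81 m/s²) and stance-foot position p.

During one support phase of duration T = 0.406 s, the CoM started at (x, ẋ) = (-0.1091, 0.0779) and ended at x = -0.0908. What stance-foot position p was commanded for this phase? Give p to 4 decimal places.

p = -0.0905

ωT = 3.8612·0.406 = 1.567647; cosh(ωT) = 2.501944, sinh(ωT) = 2.293409
x(T) = p + (x₀−p)·cosh(ωT) + (ẋ₀/ω)·sinh(ωT) ⇒ p·(1 − cosh) = x(T) − x₀·cosh − (ẋ₀/ω)·sinh
numerator   = -0.0908 − (-0.1091)·2.501944 − (0.0779/3.8612)·2.293409 = 0.135892
denominator = 1 − 2.501944 = -1.501944
p = 0.135892 / -1.501944 = -0.0905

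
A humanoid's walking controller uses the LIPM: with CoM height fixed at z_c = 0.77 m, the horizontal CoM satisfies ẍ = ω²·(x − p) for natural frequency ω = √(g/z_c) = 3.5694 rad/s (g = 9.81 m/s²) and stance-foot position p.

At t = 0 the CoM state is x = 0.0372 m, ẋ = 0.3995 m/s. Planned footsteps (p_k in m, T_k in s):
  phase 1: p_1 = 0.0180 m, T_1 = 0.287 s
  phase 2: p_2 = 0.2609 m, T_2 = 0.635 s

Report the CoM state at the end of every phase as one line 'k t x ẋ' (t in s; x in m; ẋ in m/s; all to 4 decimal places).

phase 1: p=0.0180, T=0.287, ωT=1.024418, cosh=1.572239, sinh=1.213234; start (x,ẋ)=(0.037200, 0.399500) → end (x,ẋ)=(0.183976, 0.711256)
phase 2: p=0.2609, T=0.635, ωT=2.266569, cosh=4.874957, sinh=4.771290; start (x,ẋ)=(0.183976, 0.711256) → end (x,ẋ)=(0.836651, 2.157283)

1 0.2870 0.1840 0.7113
2 0.9220 0.8367 2.1573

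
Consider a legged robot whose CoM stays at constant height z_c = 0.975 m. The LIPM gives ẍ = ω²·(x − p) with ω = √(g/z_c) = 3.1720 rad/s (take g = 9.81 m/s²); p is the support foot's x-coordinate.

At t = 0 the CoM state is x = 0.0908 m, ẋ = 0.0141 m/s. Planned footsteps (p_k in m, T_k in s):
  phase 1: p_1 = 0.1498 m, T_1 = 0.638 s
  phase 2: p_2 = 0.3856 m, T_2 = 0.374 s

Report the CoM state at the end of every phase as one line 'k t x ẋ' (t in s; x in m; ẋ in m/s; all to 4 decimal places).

1 0.6380 -0.0608 -0.6414
2 1.0120 -0.7138 -3.2507

phase 1: p=0.1498, T=0.638, ωT=2.023736, cosh=3.849351, sinh=3.717190; start (x,ẋ)=(0.090800, 0.014100) → end (x,ẋ)=(-0.060788, -0.641389)
phase 2: p=0.3856, T=0.374, ωT=1.186328, cosh=1.790187, sinh=1.484846; start (x,ẋ)=(-0.060788, -0.641389) → end (x,ẋ)=(-0.713759, -3.250664)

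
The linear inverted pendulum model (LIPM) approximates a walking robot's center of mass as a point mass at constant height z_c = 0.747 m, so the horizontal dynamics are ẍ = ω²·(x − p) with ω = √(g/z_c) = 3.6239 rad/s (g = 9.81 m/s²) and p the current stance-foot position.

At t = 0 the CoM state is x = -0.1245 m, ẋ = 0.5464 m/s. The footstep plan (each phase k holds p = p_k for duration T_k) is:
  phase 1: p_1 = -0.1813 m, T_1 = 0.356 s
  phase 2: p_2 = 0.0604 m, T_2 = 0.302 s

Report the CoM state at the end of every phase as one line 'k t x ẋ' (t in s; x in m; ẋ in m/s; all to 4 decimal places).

phase 1: p=-0.1813, T=0.356, ωT=1.290108, cosh=1.954211, sinh=1.678970; start (x,ẋ)=(-0.124500, 0.546400) → end (x,ẋ)=(0.182849, 1.413376)
phase 2: p=0.0604, T=0.302, ωT=1.094418, cosh=1.661089, sinh=1.326354; start (x,ẋ)=(0.182849, 1.413376) → end (x,ẋ)=(0.781097, 2.936302)

1 0.3560 0.1828 1.4134
2 0.6580 0.7811 2.9363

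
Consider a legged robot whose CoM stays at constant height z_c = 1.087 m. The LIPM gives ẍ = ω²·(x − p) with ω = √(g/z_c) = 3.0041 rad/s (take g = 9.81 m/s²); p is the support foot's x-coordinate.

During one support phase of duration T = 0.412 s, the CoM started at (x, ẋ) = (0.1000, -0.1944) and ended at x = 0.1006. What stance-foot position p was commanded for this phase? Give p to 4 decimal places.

p = -0.0183

ωT = 3.0041·0.412 = 1.237689; cosh(ωT) = 1.868846, sinh(ωT) = 1.578792
x(T) = p + (x₀−p)·cosh(ωT) + (ẋ₀/ω)·sinh(ωT) ⇒ p·(1 − cosh) = x(T) − x₀·cosh − (ẋ₀/ω)·sinh
numerator   = 0.1006 − (0.1000)·1.868846 − (-0.1944/3.0041)·1.578792 = 0.015882
denominator = 1 − 1.868846 = -0.868846
p = 0.015882 / -0.868846 = -0.0183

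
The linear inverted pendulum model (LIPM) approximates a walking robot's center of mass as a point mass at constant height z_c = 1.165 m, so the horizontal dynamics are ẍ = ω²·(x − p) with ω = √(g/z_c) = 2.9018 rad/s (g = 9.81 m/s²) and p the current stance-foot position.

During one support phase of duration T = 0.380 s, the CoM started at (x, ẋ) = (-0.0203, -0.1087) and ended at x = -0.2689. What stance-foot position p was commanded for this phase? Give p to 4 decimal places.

p = 0.2749

ωT = 2.9018·0.380 = 1.102684; cosh(ωT) = 1.672109, sinh(ωT) = 1.340131
x(T) = p + (x₀−p)·cosh(ωT) + (ẋ₀/ω)·sinh(ωT) ⇒ p·(1 − cosh) = x(T) − x₀·cosh − (ẋ₀/ω)·sinh
numerator   = -0.2689 − (-0.0203)·1.672109 − (-0.1087/2.9018)·1.340131 = -0.184756
denominator = 1 − 1.672109 = -0.672109
p = -0.184756 / -0.672109 = 0.2749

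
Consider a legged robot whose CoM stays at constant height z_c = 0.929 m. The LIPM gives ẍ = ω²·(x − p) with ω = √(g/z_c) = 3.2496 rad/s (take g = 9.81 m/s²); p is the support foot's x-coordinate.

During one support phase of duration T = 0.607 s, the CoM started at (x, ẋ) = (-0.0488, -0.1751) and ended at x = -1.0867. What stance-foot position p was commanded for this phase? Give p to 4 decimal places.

p = 0.2695

ωT = 3.2496·0.607 = 1.972507; cosh(ωT) = 3.663893, sinh(ωT) = 3.524785
x(T) = p + (x₀−p)·cosh(ωT) + (ẋ₀/ω)·sinh(ωT) ⇒ p·(1 − cosh) = x(T) − x₀·cosh − (ẋ₀/ω)·sinh
numerator   = -1.0867 − (-0.0488)·3.663893 − (-0.1751/3.2496)·3.524785 = -0.717974
denominator = 1 − 3.663893 = -2.663893
p = -0.717974 / -2.663893 = 0.2695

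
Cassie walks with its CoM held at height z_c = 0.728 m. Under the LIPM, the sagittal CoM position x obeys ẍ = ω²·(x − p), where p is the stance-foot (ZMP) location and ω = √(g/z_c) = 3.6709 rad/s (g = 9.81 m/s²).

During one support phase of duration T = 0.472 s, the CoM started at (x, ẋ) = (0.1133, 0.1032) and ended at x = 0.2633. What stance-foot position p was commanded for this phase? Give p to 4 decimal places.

p = 0.0752

ωT = 3.6709·0.472 = 1.732665; cosh(ωT) = 2.916259, sinh(ωT) = 2.739446
x(T) = p + (x₀−p)·cosh(ωT) + (ẋ₀/ω)·sinh(ωT) ⇒ p·(1 − cosh) = x(T) − x₀·cosh − (ẋ₀/ω)·sinh
numerator   = 0.2633 − (0.1133)·2.916259 − (0.1032/3.6709)·2.739446 = -0.144126
denominator = 1 − 2.916259 = -1.916259
p = -0.144126 / -1.916259 = 0.0752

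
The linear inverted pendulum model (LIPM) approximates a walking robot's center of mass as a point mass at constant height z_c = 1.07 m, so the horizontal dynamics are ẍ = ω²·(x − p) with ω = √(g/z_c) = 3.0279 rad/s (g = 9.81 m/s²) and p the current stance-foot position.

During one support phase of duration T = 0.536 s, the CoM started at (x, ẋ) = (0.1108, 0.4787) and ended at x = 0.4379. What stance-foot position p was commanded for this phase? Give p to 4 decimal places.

p = 0.1463

ωT = 3.0279·0.536 = 1.622954; cosh(ωT) = 2.632678, sinh(ωT) = 2.435363
x(T) = p + (x₀−p)·cosh(ωT) + (ẋ₀/ω)·sinh(ωT) ⇒ p·(1 − cosh) = x(T) − x₀·cosh − (ẋ₀/ω)·sinh
numerator   = 0.4379 − (0.1108)·2.632678 − (0.4787/3.0279)·2.435363 = -0.238823
denominator = 1 − 2.632678 = -1.632678
p = -0.238823 / -1.632678 = 0.1463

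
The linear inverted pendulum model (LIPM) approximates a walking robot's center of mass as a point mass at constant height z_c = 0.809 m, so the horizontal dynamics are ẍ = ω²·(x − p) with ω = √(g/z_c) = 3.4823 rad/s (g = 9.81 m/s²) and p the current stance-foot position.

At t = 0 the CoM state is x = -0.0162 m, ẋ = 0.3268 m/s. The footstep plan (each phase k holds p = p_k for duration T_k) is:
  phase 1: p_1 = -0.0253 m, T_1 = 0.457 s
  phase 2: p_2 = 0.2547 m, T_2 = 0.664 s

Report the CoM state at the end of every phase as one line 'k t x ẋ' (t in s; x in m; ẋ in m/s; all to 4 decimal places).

1 0.4570 0.2188 0.9103
2 1.1210 1.3786 4.0163

phase 1: p=-0.0253, T=0.457, ωT=1.591411, cosh=2.557156, sinh=2.353518; start (x,ẋ)=(-0.016200, 0.326800) → end (x,ẋ)=(0.218838, 0.910259)
phase 2: p=0.2547, T=0.664, ωT=2.312247, cosh=5.098064, sinh=4.999025; start (x,ẋ)=(0.218838, 0.910259) → end (x,ẋ)=(1.378600, 4.016276)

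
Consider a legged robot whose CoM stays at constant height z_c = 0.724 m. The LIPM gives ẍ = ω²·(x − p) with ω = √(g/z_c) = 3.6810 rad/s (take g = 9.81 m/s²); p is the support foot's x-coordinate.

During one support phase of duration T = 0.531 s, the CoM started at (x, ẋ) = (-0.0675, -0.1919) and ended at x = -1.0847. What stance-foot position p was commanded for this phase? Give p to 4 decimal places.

ωT = 3.6810·0.531 = 1.954611; cosh(ωT) = 3.601396, sinh(ωT) = 3.459776
x(T) = p + (x₀−p)·cosh(ωT) + (ẋ₀/ω)·sinh(ωT) ⇒ p·(1 − cosh) = x(T) − x₀·cosh − (ẋ₀/ω)·sinh
numerator   = -1.0847 − (-0.0675)·3.601396 − (-0.1919/3.6810)·3.459776 = -0.661239
denominator = 1 − 3.601396 = -2.601396
p = -0.661239 / -2.601396 = 0.2542

p = 0.2542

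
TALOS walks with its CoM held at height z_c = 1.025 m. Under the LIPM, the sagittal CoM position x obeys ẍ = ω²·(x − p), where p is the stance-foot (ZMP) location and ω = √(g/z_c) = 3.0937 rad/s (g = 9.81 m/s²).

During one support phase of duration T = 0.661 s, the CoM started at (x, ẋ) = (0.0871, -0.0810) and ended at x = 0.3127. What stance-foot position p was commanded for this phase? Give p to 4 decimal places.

ωT = 3.0937·0.661 = 2.044936; cosh(ωT) = 3.929025, sinh(ωT) = 3.799637
x(T) = p + (x₀−p)·cosh(ωT) + (ẋ₀/ω)·sinh(ωT) ⇒ p·(1 − cosh) = x(T) − x₀·cosh − (ẋ₀/ω)·sinh
numerator   = 0.3127 − (0.0871)·3.929025 − (-0.0810/3.0937)·3.799637 = 0.069965
denominator = 1 − 3.929025 = -2.929025
p = 0.069965 / -2.929025 = -0.0239

p = -0.0239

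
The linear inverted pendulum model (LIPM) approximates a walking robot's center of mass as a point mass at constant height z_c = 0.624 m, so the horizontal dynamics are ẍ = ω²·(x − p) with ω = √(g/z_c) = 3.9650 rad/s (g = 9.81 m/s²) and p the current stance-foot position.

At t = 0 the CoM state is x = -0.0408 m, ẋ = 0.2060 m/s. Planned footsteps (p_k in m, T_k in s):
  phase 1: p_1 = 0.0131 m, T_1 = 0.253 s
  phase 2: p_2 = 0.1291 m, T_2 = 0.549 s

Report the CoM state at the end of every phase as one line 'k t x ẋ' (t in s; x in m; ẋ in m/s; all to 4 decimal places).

phase 1: p=0.0131, T=0.253, ωT=1.003145, cosh=1.546784, sinh=1.180060; start (x,ẋ)=(-0.040800, 0.206000) → end (x,ẋ)=(-0.008962, 0.066443)
phase 2: p=0.1291, T=0.549, ωT=2.176785, cosh=4.465658, sinh=4.352253; start (x,ẋ)=(-0.008962, 0.066443) → end (x,ẋ)=(-0.414506, -2.085783)

1 0.2530 -0.0090 0.0664
2 0.8020 -0.4145 -2.0858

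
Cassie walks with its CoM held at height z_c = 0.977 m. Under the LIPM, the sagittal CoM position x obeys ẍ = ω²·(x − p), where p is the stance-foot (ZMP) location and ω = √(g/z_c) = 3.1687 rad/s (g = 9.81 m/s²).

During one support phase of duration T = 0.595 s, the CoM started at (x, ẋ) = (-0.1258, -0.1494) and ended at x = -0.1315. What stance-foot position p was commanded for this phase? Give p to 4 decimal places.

ωT = 3.1687·0.595 = 1.885376; cosh(ωT) = 3.370303, sinh(ωT) = 3.218531
x(T) = p + (x₀−p)·cosh(ωT) + (ẋ₀/ω)·sinh(ωT) ⇒ p·(1 − cosh) = x(T) − x₀·cosh − (ẋ₀/ω)·sinh
numerator   = -0.1315 − (-0.1258)·3.370303 − (-0.1494/3.1687)·3.218531 = 0.444234
denominator = 1 − 3.370303 = -2.370303
p = 0.444234 / -2.370303 = -0.1874

p = -0.1874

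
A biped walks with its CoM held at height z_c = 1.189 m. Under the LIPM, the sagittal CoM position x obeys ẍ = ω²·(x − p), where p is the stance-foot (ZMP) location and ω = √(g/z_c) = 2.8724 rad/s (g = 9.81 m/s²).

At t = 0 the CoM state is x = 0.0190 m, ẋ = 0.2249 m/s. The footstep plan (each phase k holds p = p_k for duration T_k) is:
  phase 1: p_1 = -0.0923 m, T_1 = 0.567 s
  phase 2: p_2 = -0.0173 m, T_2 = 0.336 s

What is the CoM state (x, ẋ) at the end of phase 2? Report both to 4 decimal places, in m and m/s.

phase 1: p=-0.0923, T=0.567, ωT=1.628651, cosh=2.646594, sinh=2.450400; start (x,ẋ)=(0.019000, 0.224900) → end (x,ẋ)=(0.394125, 1.378607)
phase 2: p=-0.0173, T=0.336, ωT=0.965126, cosh=1.503027, sinh=1.122092; start (x,ẋ)=(0.394125, 1.378607) → end (x,ẋ)=(1.139630, 3.398145)

x = 1.1396, ẋ = 3.3981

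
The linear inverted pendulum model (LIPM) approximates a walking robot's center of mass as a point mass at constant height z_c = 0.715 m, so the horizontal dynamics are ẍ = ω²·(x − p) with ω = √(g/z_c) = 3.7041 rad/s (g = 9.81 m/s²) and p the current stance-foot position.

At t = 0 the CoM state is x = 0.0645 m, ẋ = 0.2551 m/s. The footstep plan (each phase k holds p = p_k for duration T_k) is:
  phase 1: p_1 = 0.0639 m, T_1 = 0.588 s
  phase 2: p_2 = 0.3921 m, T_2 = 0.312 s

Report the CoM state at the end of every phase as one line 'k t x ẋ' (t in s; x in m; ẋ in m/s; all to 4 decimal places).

phase 1: p=0.0639, T=0.588, ωT=2.178011, cosh=4.470997, sinh=4.357730; start (x,ẋ)=(0.064500, 0.255100) → end (x,ẋ)=(0.366698, 1.150236)
phase 2: p=0.3921, T=0.312, ωT=1.155679, cosh=1.745512, sinh=1.430668; start (x,ẋ)=(0.366698, 1.150236) → end (x,ẋ)=(0.792026, 1.873136)

1 0.5880 0.3667 1.1502
2 0.9000 0.7920 1.8731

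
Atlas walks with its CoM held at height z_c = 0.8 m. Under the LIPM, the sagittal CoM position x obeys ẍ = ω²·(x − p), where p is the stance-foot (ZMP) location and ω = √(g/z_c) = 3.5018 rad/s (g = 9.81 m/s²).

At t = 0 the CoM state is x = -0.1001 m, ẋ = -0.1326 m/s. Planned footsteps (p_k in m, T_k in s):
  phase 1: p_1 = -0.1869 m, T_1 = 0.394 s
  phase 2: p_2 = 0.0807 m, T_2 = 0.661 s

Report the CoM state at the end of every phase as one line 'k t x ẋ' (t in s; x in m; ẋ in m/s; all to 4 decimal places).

1 0.3940 -0.0740 0.2855
2 1.0550 -0.3012 -1.2555

phase 1: p=-0.1869, T=0.394, ωT=1.379709, cosh=2.112699, sinh=1.861047; start (x,ẋ)=(-0.100100, -0.132600) → end (x,ẋ)=(-0.073989, 0.285533)
phase 2: p=0.0807, T=0.661, ωT=2.314690, cosh=5.110290, sinh=5.011493; start (x,ẋ)=(-0.073989, 0.285533) → end (x,ẋ)=(-0.301172, -1.255512)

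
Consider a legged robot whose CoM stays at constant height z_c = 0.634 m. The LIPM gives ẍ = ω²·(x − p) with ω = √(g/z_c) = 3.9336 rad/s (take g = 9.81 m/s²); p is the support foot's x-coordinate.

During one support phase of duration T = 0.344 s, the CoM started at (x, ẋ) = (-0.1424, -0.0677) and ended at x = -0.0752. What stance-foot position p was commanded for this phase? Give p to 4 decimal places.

ωT = 3.9336·0.344 = 1.353158; cosh(ωT) = 2.064025, sinh(ωT) = 1.805603
x(T) = p + (x₀−p)·cosh(ωT) + (ẋ₀/ω)·sinh(ωT) ⇒ p·(1 − cosh) = x(T) − x₀·cosh − (ẋ₀/ω)·sinh
numerator   = -0.0752 − (-0.1424)·2.064025 − (-0.0677/3.9336)·1.805603 = 0.249793
denominator = 1 − 2.064025 = -1.064025
p = 0.249793 / -1.064025 = -0.2348

p = -0.2348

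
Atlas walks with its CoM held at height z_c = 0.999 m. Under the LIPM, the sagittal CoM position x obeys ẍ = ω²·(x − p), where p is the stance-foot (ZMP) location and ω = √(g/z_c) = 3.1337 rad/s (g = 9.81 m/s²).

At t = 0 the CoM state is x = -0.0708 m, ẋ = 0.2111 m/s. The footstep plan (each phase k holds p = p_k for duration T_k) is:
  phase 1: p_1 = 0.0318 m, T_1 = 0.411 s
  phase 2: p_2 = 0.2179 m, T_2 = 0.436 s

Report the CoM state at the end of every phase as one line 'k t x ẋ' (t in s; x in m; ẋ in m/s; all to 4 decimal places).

1 0.4110 -0.0555 -0.1267
2 0.8470 -0.4271 -1.8349

phase 1: p=0.0318, T=0.411, ωT=1.287951, cosh=1.950592, sinh=1.674757; start (x,ẋ)=(-0.070800, 0.211100) → end (x,ẋ)=(-0.055512, -0.126694)
phase 2: p=0.2179, T=0.436, ωT=1.366293, cosh=2.087920, sinh=1.832870; start (x,ẋ)=(-0.055512, -0.126694) → end (x,ẋ)=(-0.427064, -1.834911)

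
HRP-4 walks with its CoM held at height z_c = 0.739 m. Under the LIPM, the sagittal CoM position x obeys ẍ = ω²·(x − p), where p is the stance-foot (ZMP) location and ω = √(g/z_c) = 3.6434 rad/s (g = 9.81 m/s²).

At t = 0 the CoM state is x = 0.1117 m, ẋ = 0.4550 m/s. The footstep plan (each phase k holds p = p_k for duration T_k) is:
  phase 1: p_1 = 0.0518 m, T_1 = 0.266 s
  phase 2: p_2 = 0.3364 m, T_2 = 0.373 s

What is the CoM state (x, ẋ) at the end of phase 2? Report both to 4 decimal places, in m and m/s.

x = 0.6906, ẋ = 1.5801

phase 1: p=0.0518, T=0.266, ωT=0.969144, cosh=1.507548, sinh=1.128140; start (x,ẋ)=(0.111700, 0.455000) → end (x,ẋ)=(0.282988, 0.932139)
phase 2: p=0.3364, T=0.373, ωT=1.358988, cosh=2.074587, sinh=1.817666; start (x,ẋ)=(0.282988, 0.932139) → end (x,ẋ)=(0.690630, 1.580084)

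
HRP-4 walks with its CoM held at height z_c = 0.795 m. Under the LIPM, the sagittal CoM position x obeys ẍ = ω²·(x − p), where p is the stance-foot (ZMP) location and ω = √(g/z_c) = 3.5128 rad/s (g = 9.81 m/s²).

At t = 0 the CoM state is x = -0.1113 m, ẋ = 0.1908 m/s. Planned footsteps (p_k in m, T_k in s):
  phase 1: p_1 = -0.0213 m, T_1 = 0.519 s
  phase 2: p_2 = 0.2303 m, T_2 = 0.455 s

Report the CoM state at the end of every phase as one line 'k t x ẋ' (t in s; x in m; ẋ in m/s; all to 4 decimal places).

1 0.5190 -0.1434 -0.3471
2 0.9740 -0.9658 -4.0063

phase 1: p=-0.0213, T=0.519, ωT=1.823143, cosh=3.176403, sinh=3.014886; start (x,ẋ)=(-0.111300, 0.190800) → end (x,ẋ)=(-0.143421, -0.347104)
phase 2: p=0.2303, T=0.455, ωT=1.598324, cosh=2.573487, sinh=2.371251; start (x,ẋ)=(-0.143421, -0.347104) → end (x,ẋ)=(-0.965772, -4.006263)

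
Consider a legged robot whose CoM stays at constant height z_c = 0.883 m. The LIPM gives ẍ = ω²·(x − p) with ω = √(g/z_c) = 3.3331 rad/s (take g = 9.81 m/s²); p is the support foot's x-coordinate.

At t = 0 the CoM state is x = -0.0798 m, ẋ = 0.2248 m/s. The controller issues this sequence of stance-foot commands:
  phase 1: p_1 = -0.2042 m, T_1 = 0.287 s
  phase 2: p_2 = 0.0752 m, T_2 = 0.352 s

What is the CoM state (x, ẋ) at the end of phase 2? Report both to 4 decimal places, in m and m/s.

x = 0.3908, ẋ = 1.3176

phase 1: p=-0.2042, T=0.287, ωT=0.956600, cosh=1.493514, sinh=1.109317; start (x,ẋ)=(-0.079800, 0.224800) → end (x,ẋ)=(0.056411, 0.795707)
phase 2: p=0.0752, T=0.352, ωT=1.173251, cosh=1.770922, sinh=1.461563; start (x,ẋ)=(0.056411, 0.795707) → end (x,ẋ)=(0.390843, 1.317602)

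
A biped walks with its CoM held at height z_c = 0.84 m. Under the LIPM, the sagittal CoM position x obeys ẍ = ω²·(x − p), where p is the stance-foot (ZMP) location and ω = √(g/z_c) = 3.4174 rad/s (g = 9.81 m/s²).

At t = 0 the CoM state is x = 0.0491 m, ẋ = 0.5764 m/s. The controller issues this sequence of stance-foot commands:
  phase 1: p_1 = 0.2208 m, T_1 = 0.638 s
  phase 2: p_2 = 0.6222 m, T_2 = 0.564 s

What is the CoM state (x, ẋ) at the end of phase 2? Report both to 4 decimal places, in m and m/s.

phase 1: p=0.2208, T=0.638, ωT=2.180301, cosh=4.480989, sinh=4.367982; start (x,ẋ)=(0.049100, 0.576400) → end (x,ẋ)=(0.188145, 0.019852)
phase 2: p=0.6222, T=0.564, ωT=1.927414, cosh=3.508619, sinh=3.363095; start (x,ẋ)=(0.188145, 0.019852) → end (x,ẋ)=(-0.881196, -4.918956)

x = -0.8812, ẋ = -4.9190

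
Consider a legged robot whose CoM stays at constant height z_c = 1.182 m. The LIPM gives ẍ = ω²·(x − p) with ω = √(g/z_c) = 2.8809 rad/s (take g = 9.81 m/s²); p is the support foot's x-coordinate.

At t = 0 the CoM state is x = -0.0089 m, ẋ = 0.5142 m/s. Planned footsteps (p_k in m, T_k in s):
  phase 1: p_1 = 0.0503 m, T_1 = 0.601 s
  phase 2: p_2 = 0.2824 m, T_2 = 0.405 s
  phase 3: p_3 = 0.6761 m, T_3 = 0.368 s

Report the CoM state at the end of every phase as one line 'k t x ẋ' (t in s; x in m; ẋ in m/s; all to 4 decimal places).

phase 1: p=0.0503, T=0.601, ωT=1.731421, cosh=2.912854, sinh=2.735821; start (x,ẋ)=(-0.008900, 0.514200) → end (x,ẋ)=(0.366164, 1.031197)
phase 2: p=0.2824, T=0.405, ωT=1.166764, cosh=1.761479, sinh=1.450106; start (x,ẋ)=(0.366164, 1.031197) → end (x,ẋ)=(0.949004, 2.166367)
phase 3: p=0.6761, T=0.368, ωT=1.060171, cosh=1.616631, sinh=1.270234; start (x,ẋ)=(0.949004, 2.166367) → end (x,ẋ)=(2.072471, 4.500886)

1 0.6010 0.3662 1.0312
2 1.0060 0.9490 2.1664
3 1.3740 2.0725 4.5009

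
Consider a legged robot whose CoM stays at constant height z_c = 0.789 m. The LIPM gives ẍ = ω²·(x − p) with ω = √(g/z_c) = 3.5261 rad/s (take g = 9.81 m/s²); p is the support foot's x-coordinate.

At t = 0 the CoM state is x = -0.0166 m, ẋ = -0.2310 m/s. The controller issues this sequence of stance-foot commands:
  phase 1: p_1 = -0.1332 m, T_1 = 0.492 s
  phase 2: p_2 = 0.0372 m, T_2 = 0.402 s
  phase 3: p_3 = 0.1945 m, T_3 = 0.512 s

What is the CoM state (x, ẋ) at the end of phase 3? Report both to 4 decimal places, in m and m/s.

phase 1: p=-0.1332, T=0.492, ωT=1.734841, cosh=2.922228, sinh=2.745800; start (x,ẋ)=(-0.016600, -0.231000) → end (x,ẋ)=(0.027650, 0.453882)
phase 2: p=0.0372, T=0.402, ωT=1.417492, cosh=2.184540, sinh=1.942219; start (x,ẋ)=(0.027650, 0.453882) → end (x,ẋ)=(0.266342, 0.926124)
phase 3: p=0.1945, T=0.512, ωT=1.805363, cosh=3.123297, sinh=2.958883; start (x,ẋ)=(0.266342, 0.926124) → end (x,ẋ)=(1.196031, 3.642116)

x = 1.1960, ẋ = 3.6421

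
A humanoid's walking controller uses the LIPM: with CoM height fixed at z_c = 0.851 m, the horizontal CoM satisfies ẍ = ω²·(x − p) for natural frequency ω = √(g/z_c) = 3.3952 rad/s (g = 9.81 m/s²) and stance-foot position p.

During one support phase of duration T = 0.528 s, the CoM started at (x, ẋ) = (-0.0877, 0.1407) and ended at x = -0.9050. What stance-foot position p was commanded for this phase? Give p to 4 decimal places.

ωT = 3.3952·0.528 = 1.792666; cosh(ωT) = 3.085977, sinh(ωT) = 2.919462
x(T) = p + (x₀−p)·cosh(ωT) + (ẋ₀/ω)·sinh(ωT) ⇒ p·(1 − cosh) = x(T) − x₀·cosh − (ẋ₀/ω)·sinh
numerator   = -0.9050 − (-0.0877)·3.085977 − (0.1407/3.3952)·2.919462 = -0.755345
denominator = 1 − 3.085977 = -2.085977
p = -0.755345 / -2.085977 = 0.3621

p = 0.3621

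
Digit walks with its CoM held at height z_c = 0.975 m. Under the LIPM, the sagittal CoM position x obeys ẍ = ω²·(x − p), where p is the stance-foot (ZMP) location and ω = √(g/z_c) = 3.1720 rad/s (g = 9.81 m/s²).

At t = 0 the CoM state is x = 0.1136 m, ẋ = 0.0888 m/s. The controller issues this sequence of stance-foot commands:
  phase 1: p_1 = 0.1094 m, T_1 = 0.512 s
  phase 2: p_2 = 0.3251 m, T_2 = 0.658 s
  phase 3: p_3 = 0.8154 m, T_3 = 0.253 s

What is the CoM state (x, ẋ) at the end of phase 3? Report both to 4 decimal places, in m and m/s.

x = -0.3184, ẋ = -2.8606

phase 1: p=0.1094, T=0.512, ωT=1.624064, cosh=2.635382, sinh=2.438286; start (x,ẋ)=(0.113600, 0.088800) → end (x,ẋ)=(0.188728, 0.266506)
phase 2: p=0.3251, T=0.658, ωT=2.087176, cosh=4.093076, sinh=3.969039; start (x,ẋ)=(0.188728, 0.266506) → end (x,ẋ)=(0.100392, -0.626063)
phase 3: p=0.8154, T=0.253, ωT=0.802516, cosh=1.339674, sinh=0.891474; start (x,ẋ)=(0.100392, -0.626063) → end (x,ẋ)=(-0.318429, -2.860588)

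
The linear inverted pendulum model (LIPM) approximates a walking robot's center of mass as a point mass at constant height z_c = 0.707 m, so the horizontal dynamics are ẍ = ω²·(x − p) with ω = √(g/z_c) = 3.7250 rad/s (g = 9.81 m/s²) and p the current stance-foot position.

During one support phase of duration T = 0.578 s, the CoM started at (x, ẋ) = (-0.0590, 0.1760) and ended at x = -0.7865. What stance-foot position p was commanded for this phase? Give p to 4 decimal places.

p = 0.2169

ωT = 3.7250·0.578 = 2.153050; cosh(ωT) = 4.363606, sinh(ωT) = 4.247476
x(T) = p + (x₀−p)·cosh(ωT) + (ẋ₀/ω)·sinh(ωT) ⇒ p·(1 − cosh) = x(T) − x₀·cosh − (ẋ₀/ω)·sinh
numerator   = -0.7865 − (-0.0590)·4.363606 − (0.1760/3.7250)·4.247476 = -0.729733
denominator = 1 − 4.363606 = -3.363606
p = -0.729733 / -3.363606 = 0.2169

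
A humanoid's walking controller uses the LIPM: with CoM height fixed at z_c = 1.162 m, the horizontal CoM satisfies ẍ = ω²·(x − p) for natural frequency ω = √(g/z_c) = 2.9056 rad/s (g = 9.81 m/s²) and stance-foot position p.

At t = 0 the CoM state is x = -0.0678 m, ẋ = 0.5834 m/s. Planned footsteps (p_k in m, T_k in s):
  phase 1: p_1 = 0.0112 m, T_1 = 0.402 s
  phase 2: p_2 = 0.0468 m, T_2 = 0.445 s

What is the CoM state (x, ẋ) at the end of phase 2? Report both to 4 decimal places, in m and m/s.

phase 1: p=0.0112, T=0.402, ωT=1.168051, cosh=1.763346, sinh=1.452374; start (x,ẋ)=(-0.067800, 0.583400) → end (x,ẋ)=(0.163510, 0.695355)
phase 2: p=0.0468, T=0.445, ωT=1.292992, cosh=1.959060, sinh=1.684612; start (x,ẋ)=(0.163510, 0.695355) → end (x,ẋ)=(0.678596, 1.933515)

x = 0.6786, ẋ = 1.9335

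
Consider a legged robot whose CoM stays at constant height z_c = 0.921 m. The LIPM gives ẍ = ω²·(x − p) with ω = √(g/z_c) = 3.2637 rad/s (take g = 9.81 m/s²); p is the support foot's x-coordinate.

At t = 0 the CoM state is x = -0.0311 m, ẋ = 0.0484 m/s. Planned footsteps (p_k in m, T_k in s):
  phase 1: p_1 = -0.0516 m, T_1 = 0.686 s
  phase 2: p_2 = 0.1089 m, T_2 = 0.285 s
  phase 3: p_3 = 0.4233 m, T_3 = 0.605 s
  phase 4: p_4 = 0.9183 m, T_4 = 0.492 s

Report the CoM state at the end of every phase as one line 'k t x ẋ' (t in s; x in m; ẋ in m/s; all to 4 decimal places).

phase 1: p=-0.0516, T=0.686, ωT=2.238898, cosh=4.744782, sinh=4.638206; start (x,ẋ)=(-0.031100, 0.048400) → end (x,ẋ)=(0.114452, 0.539971)
phase 2: p=0.1089, T=0.285, ωT=0.930154, cosh=1.464697, sinh=1.070204; start (x,ẋ)=(0.114452, 0.539971) → end (x,ẋ)=(0.294094, 0.810284)
phase 3: p=0.4233, T=0.605, ωT=1.974538, cosh=3.671060, sinh=3.532235; start (x,ẋ)=(0.294094, 0.810284) → end (x,ẋ)=(0.825930, 1.485094)
phase 4: p=0.9183, T=0.492, ωT=1.605740, cosh=2.591144, sinh=2.390403; start (x,ẋ)=(0.825930, 1.485094) → end (x,ẋ)=(1.766671, 3.127464)

1 0.6860 0.1145 0.5400
2 0.9710 0.2941 0.8103
3 1.5760 0.8259 1.4851
4 2.0680 1.7667 3.1275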